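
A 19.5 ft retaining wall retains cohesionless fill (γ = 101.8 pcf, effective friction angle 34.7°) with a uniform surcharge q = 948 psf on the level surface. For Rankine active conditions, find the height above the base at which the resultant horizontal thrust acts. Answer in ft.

K_a = 0.2745.
Triangular part P₁ = ½K_aγH² = 5312 at H/3 = 6.500 ft; rectangular part P₂ = K_a q H = 5074 at H/2 = 9.750 ft.
ȳ = (P₁·6.500 + P₂·9.750)/(P₁+P₂) = 8.088 ft.

8.09 ft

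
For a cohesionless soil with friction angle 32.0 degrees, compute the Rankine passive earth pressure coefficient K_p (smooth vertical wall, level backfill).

K_p = (1 + sin φ)/(1 − sin φ) = tan²(45° + 32.0°/2) = 3.255.

3.25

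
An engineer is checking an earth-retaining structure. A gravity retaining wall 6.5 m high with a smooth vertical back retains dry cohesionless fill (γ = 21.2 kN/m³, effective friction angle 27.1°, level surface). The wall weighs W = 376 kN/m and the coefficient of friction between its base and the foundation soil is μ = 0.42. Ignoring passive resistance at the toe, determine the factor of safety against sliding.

K_a = tan²(45° − 27.1°/2) = 0.3741.
P_a = ½K_aγH² = 0.5×0.3741×21.2×6.5² = 167.5 kN/m, acting at H/3 = 2.167 m above the base.
FS_sliding = μW / P_a = 0.42×376 / 167.5 = 0.9427.

0.943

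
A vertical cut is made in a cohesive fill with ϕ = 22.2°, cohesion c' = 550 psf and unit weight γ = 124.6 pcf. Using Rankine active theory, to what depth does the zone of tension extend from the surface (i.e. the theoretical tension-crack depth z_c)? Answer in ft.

K_a = tan²(45° − 22.2°/2) = 0.4515; √K_a = 0.6720.
The active pressure is zero where K_a γ z = 2c√K_a, so z_c = 2c/(γ√K_a) = 2×550/(124.6×0.6720) = 13.14 ft.

13.1 ft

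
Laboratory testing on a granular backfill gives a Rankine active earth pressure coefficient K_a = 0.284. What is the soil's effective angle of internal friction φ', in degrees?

K_a = tan²(45° − φ/2) ⇒ 45° − φ/2 = arctan(√0.284) = 28.05°.
φ = 2(45° − 28.05°) = 33.89°.

33.9°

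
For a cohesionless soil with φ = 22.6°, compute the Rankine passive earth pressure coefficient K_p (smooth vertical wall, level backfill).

K_p = (1 + sin φ)/(1 − sin φ) = tan²(45° + 22.6°/2) = 2.248.

2.25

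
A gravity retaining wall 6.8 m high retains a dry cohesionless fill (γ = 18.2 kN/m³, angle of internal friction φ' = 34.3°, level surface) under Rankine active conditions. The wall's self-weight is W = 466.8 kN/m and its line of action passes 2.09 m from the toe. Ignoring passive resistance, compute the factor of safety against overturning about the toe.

3.66

K_a = tan²(45° − 34.3°/2) = 0.2792.
P_a = ½K_aγH² = 0.5×0.2792×18.2×6.8² = 117.5 kN/m, acting at H/3 = 2.267 m above the base.
Overturning moment M_o = P_a × H/3 = 117.5 × 2.267 = 266.3.
Resisting moment M_r = W × 2.09 = 466.8 × 2.09 = 975.6.
FS_overturning = M_r/M_o = 975.6/266.3 = 3.664.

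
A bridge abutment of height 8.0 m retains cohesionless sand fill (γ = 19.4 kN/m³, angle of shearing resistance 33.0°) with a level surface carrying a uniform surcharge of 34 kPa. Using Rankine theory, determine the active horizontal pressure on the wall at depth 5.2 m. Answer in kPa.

K_a = (1 − sin φ)/(1 + sin φ) = 0.2948.
σ_v = γz + q = 19.4 × 5.2 + 34 = 134.9 kPa.
σ_h = K_a σ_v = 0.2948 × 134.9 = 39.76 kPa.

39.8 kPa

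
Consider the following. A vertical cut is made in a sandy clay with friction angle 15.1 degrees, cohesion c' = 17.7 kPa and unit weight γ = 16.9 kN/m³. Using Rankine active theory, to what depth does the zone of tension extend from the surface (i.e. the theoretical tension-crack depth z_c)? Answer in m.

2.73 m

K_a = tan²(45° − 15.1°/2) = 0.5867; √K_a = 0.7659.
The active pressure is zero where K_a γ z = 2c√K_a, so z_c = 2c/(γ√K_a) = 2×17.7/(16.9×0.7659) = 2.735 m.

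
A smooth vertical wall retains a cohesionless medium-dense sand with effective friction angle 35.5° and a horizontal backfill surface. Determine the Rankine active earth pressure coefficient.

K_a = (1 − sin φ)/(1 + sin φ) = (1 − sin 35.5°)/(1 + sin 35.5°) = 0.2653.

0.265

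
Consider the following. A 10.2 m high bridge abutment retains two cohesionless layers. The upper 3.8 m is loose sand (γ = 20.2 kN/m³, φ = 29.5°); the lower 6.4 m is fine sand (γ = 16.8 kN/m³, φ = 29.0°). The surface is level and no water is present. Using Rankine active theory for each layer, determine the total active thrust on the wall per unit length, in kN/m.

339 kN/m

K_a1 = tan²(45°−29.5°/2) = 0.3401; K_a2 = tan²(45°−29.0°/2) = 0.3470.
Layer 1: σ at base = K_a1 γ₁ h₁ = 26.11 kPa; P₁ = ½×26.11×3.8 = 49.60.
Layer 2: σ_v at top = γ₁h₁ = 76.76; σ_h top = K_a2×76.76 = 26.63; σ_h base = K_a2×(76.76+16.8×6.4) = 63.94.
P₂ = ½(26.63+63.94)×6.4 = 289.8. Total P_a = 49.60+289.8 = 339.4 kN/m.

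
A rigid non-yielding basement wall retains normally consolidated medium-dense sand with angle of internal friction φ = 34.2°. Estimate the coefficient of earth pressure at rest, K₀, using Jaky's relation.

K₀ = 1 − sin φ' = 1 − sin 34.2° = 0.4379.

0.438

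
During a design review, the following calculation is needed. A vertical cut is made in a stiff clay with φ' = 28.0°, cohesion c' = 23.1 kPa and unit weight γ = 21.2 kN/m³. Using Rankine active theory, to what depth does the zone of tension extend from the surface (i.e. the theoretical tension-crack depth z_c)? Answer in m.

K_a = tan²(45° − 28.0°/2) = 0.3610; √K_a = 0.6009.
The active pressure is zero where K_a γ z = 2c√K_a, so z_c = 2c/(γ√K_a) = 2×23.1/(21.2×0.6009) = 3.627 m.

3.63 m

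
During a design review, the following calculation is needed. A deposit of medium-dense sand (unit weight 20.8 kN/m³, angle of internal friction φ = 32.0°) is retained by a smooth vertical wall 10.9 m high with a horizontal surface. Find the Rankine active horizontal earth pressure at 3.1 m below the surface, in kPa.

K_a = (1 − sin φ)/(1 + sin φ) = 0.3073.
σ_h = K_a γ z = 0.3073 × 20.8 × 3.1 = 19.81 kPa.

19.8 kPa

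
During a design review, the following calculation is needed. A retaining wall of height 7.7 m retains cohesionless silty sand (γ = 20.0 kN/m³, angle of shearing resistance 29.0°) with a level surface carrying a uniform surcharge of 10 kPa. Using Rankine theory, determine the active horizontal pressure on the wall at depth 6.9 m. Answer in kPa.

51.4 kPa

K_a = (1 − sin φ)/(1 + sin φ) = 0.3470.
σ_v = γz + q = 20.0 × 6.9 + 10 = 148.0 kPa.
σ_h = K_a σ_v = 0.3470 × 148.0 = 51.35 kPa.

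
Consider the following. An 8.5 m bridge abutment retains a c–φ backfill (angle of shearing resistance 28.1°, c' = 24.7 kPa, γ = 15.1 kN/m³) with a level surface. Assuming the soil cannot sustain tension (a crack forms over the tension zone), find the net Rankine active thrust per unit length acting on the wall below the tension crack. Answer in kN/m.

25.2 kN/m

K_a = 0.3596; √K_a = 0.5997.
Tension-crack depth z_c = 2c/(γ√K_a) = 2×24.7/(15.1×0.5997) = 5.456 m.
σ_a at base = K_a γ H − 2c√K_a = 0.3596×15.1×8.5 − 2×24.7×0.5997 = 16.53 kPa.
P_a = ½ × 16.53 × (H − z_c) = 0.5×16.53×3.044 = 25.17 kN/m.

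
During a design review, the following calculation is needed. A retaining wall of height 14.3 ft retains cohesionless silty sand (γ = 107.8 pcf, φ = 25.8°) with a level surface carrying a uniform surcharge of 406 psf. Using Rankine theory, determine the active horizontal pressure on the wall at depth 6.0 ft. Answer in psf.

414 psf

K_a = (1 − sin φ)/(1 + sin φ) = 0.3935.
σ_v = γz + q = 107.8 × 6.0 + 406 = 1053 psf.
σ_h = K_a σ_v = 0.3935 × 1053 = 414.3 psf.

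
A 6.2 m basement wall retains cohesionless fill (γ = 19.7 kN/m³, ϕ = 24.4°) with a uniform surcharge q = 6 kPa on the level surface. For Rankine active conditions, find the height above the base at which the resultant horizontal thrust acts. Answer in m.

K_a = 0.4153.
Triangular part P₁ = ½K_aγH² = 157.3 at H/3 = 2.067 m; rectangular part P₂ = K_a q H = 15.45 at H/2 = 3.100 m.
ȳ = (P₁·2.067 + P₂·3.100)/(P₁+P₂) = 2.159 m.

2.16 m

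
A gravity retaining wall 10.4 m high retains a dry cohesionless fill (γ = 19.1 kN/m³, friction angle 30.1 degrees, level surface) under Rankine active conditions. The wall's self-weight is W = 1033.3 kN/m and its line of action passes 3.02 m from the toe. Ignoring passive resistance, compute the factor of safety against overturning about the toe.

K_a = tan²(45° − 30.1°/2) = 0.3320.
P_a = ½K_aγH² = 0.5×0.3320×19.1×10.4² = 342.9 kN/m, acting at H/3 = 3.467 m above the base.
Overturning moment M_o = P_a × H/3 = 342.9 × 3.467 = 1189.
Resisting moment M_r = W × 3.02 = 1033.3 × 3.02 = 3121.
FS_overturning = M_r/M_o = 3121/1189 = 2.625.

2.62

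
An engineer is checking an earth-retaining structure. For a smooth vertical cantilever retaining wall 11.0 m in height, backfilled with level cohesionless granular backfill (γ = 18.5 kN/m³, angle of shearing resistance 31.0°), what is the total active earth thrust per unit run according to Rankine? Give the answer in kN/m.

K_a = tan²(45° − φ/2) = 0.3201.
P_a = ½ K_a γ H² = 0.5 × 0.3201 × 18.5 × 11.0² = 358.3 kN/m.

358 kN/m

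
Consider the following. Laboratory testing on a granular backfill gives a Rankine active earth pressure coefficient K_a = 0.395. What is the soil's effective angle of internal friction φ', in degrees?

25.7°

K_a = tan²(45° − φ/2) ⇒ 45° − φ/2 = arctan(√0.395) = 32.15°.
φ = 2(45° − 32.15°) = 25.70°.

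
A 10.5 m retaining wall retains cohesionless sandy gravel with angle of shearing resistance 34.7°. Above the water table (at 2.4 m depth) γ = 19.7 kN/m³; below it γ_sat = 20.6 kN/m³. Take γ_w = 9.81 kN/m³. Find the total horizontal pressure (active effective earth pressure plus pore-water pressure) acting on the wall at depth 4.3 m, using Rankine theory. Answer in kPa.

37.2 kPa

K_a = (1 − sin φ)/(1 + sin φ) = 0.2745.
γ' = 20.6 − 9.81 = 10.79 kN/m³.
Effective vertical stress at 4.3 m: σ'_v = 19.7×2.4 + 10.79×1.90 = 67.78 kPa.
σ'_h = K_a σ'_v = 0.2745 × 67.78 = 18.60 kPa; u = γ_w × 1.90 = 18.64 kPa.
Total σ_h = 18.60 + 18.64 = 37.24 kPa.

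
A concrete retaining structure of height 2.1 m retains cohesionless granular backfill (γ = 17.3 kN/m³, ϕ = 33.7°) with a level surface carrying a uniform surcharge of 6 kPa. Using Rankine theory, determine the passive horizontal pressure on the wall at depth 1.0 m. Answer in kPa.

81.4 kPa

K_p = (1 + sin φ)/(1 − sin φ) = 3.493.
σ_v = γz + q = 17.3 × 1.0 + 6 = 23.30 kPa.
σ_h = K_p σ_v = 3.493 × 23.30 = 81.38 kPa.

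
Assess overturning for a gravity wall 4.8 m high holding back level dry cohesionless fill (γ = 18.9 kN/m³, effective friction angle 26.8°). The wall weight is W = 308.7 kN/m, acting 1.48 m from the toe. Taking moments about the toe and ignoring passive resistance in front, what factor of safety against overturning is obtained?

3.47

K_a = tan²(45° − 26.8°/2) = 0.3785.
P_a = ½K_aγH² = 0.5×0.3785×18.9×4.8² = 82.40 kN/m, acting at H/3 = 1.600 m above the base.
Overturning moment M_o = P_a × H/3 = 82.40 × 1.600 = 131.8.
Resisting moment M_r = W × 1.48 = 308.7 × 1.48 = 456.9.
FS_overturning = M_r/M_o = 456.9/131.8 = 3.465.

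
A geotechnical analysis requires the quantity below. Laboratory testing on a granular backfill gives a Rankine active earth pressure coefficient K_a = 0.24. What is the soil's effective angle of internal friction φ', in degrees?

K_a = tan²(45° − φ/2) ⇒ 45° − φ/2 = arctan(√0.24) = 26.10°.
φ = 2(45° − 26.10°) = 37.80°.

37.8°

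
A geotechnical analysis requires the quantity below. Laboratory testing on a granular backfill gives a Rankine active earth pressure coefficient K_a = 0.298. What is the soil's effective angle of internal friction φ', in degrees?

32.7°

K_a = tan²(45° − φ/2) ⇒ 45° − φ/2 = arctan(√0.298) = 28.63°.
φ = 2(45° − 28.63°) = 32.74°.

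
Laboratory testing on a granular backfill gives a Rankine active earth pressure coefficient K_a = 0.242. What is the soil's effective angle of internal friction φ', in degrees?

37.6°

K_a = tan²(45° − φ/2) ⇒ 45° − φ/2 = arctan(√0.242) = 26.19°.
φ = 2(45° − 26.19°) = 37.61°.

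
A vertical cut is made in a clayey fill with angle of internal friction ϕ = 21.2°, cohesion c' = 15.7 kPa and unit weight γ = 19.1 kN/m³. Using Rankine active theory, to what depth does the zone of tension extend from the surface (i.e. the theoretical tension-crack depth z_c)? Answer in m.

K_a = tan²(45° − 21.2°/2) = 0.4688; √K_a = 0.6847.
The active pressure is zero where K_a γ z = 2c√K_a, so z_c = 2c/(γ√K_a) = 2×15.7/(19.1×0.6847) = 2.401 m.

2.40 m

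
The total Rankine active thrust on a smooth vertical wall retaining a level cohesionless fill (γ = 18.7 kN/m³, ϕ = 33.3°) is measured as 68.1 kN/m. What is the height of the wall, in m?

K_a = 0.2911. P_a = ½ K_a γ H² ⇒ H = √(2P_a/(K_a γ)).
H = √(2×68.1/(0.2911×18.7)) = 5.002 m.

5.00 m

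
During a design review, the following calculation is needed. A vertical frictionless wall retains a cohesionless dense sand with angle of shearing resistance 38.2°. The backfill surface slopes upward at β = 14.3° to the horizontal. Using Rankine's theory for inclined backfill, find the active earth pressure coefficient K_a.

K_a = cos β · (cos β − √(cos²β − cos²φ)) / (cos β + √(cos²β − cos²φ)).
cos β = 0.9690, cos φ = 0.7859, √(cos²β − cos²φ) = 0.5669.
K_a = 0.9690 × (0.9690 − 0.5669)/(0.9690 + 0.5669) = 0.2537.

0.254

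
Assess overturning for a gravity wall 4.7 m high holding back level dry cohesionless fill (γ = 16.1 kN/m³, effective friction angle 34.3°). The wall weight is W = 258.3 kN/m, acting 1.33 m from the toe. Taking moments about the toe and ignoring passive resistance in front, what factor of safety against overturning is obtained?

4.42

K_a = tan²(45° − 34.3°/2) = 0.2792.
P_a = ½K_aγH² = 0.5×0.2792×16.1×4.7² = 49.64 kN/m, acting at H/3 = 1.567 m above the base.
Overturning moment M_o = P_a × H/3 = 49.64 × 1.567 = 77.77.
Resisting moment M_r = W × 1.33 = 258.3 × 1.33 = 343.5.
FS_overturning = M_r/M_o = 343.5/77.77 = 4.417.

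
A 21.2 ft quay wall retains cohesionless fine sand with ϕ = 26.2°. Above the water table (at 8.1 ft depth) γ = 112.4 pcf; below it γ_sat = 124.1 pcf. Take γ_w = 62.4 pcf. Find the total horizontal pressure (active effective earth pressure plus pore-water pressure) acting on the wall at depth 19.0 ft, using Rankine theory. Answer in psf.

K_a = (1 − sin φ)/(1 + sin φ) = 0.3874.
γ' = 124.1 − 62.4 = 61.70 pcf.
Effective vertical stress at 19.0 ft: σ'_v = 112.4×8.1 + 61.70×10.9 = 1583 psf.
σ'_h = K_a σ'_v = 0.3874 × 1583 = 613.3 psf; u = γ_w × 10.9 = 680.2 psf.
Total σ_h = 613.3 + 680.2 = 1293 psf.

1290 psf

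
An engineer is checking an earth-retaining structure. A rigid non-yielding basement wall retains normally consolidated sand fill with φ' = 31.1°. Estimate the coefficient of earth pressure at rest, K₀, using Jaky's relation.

K₀ = 1 − sin φ' = 1 − sin 31.1° = 0.4835.

0.483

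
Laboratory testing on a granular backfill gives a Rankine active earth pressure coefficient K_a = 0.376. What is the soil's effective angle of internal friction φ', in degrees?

K_a = tan²(45° − φ/2) ⇒ 45° − φ/2 = arctan(√0.376) = 31.52°.
φ = 2(45° − 31.52°) = 26.97°.

27.0°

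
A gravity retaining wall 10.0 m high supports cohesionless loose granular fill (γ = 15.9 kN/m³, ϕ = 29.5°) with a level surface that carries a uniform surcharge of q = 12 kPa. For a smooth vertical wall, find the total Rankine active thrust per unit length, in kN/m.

K_a = tan²(45° − φ/2) = 0.3401.
Soil triangle: ½ K_a γ H² = 0.5×0.3401×15.9×10.0² = 270.4 kN/m.
Surcharge rectangle: K_a q H = 0.3401×12×10.0 = 40.81 kN/m.
Total = 270.4 + 40.81 = 311.2 kN/m.

311 kN/m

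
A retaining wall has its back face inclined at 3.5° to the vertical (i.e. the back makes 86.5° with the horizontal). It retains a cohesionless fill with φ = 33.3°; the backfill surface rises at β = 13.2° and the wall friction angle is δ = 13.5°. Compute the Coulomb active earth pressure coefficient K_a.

K_a = sin²(α+φ) / [sin²α · sin(α−δ) · (1 + √{sin(φ+δ)sin(φ−β) / (sin(α−δ)sin(α+β))})²].
With α = 86.5°, φ = 33.3°, δ = 13.5°, β = 13.2°: K_a = 0.3441.

0.344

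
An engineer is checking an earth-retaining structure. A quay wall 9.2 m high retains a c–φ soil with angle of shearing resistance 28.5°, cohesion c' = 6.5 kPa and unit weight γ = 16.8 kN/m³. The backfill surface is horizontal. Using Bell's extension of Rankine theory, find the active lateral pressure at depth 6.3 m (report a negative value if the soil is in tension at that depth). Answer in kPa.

K_a = (1 − sin φ)/(1 + sin φ) = 0.3540.
σ_a = K_a γ z − 2c√K_a = 0.3540×16.8×6.3 − 2×6.5×0.5949 = 29.73 kPa.

29.7 kPa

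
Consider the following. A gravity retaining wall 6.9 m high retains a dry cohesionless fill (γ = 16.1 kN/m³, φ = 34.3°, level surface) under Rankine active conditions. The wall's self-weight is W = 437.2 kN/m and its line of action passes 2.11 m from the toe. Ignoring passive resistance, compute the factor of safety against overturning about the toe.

3.75

K_a = tan²(45° − 34.3°/2) = 0.2792.
P_a = ½K_aγH² = 0.5×0.2792×16.1×6.9² = 107.0 kN/m, acting at H/3 = 2.300 m above the base.
Overturning moment M_o = P_a × H/3 = 107.0 × 2.300 = 246.1.
Resisting moment M_r = W × 2.11 = 437.2 × 2.11 = 922.5.
FS_overturning = M_r/M_o = 922.5/246.1 = 3.749.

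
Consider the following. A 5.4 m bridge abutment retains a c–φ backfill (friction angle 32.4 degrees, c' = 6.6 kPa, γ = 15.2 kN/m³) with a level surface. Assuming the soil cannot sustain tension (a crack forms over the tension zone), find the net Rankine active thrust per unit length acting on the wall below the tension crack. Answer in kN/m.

33.5 kN/m

K_a = 0.3022; √K_a = 0.5498.
Tension-crack depth z_c = 2c/(γ√K_a) = 2×6.6/(15.2×0.5498) = 1.580 m.
σ_a at base = K_a γ H − 2c√K_a = 0.3022×15.2×5.4 − 2×6.6×0.5498 = 17.55 kPa.
P_a = ½ × 17.55 × (H − z_c) = 0.5×17.55×3.820 = 33.52 kN/m.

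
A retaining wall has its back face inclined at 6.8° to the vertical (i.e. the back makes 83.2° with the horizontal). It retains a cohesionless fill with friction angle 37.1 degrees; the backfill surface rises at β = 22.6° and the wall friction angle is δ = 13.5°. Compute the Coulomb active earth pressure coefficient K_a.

0.377

K_a = sin²(α+φ) / [sin²α · sin(α−δ) · (1 + √{sin(φ+δ)sin(φ−β) / (sin(α−δ)sin(α+β))})²].
With α = 83.2°, φ = 37.1°, δ = 13.5°, β = 22.6°: K_a = 0.3766.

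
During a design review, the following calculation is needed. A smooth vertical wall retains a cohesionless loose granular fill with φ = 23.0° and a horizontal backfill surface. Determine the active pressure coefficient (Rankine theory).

0.438

K_a = tan²(45° − φ/2) = tan²(33.50°) = 0.4381.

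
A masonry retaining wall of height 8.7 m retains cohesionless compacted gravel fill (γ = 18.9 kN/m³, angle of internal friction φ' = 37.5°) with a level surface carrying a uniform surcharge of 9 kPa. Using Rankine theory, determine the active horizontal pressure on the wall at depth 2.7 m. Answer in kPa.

14.6 kPa

K_a = (1 − sin φ)/(1 + sin φ) = 0.2432.
σ_v = γz + q = 18.9 × 2.7 + 9 = 60.03 kPa.
σ_h = K_a σ_v = 0.2432 × 60.03 = 14.60 kPa.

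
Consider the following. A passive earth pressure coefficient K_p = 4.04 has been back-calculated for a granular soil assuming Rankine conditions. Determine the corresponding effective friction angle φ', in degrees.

37.1°

K_p = (1+sin φ)/(1−sin φ) ⇒ sin φ = (K_p − 1)/(K_p + 1) = 0.6032.
φ = arcsin(0.6032) = 37.10°.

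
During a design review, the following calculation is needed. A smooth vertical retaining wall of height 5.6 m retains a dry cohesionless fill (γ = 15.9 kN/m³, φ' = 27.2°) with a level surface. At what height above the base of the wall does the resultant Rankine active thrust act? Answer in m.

1.87 m

K_a = 0.3726.
The pressure distribution is triangular, so the resultant acts at H/3 above the base = 5.6/3 = 1.867 m.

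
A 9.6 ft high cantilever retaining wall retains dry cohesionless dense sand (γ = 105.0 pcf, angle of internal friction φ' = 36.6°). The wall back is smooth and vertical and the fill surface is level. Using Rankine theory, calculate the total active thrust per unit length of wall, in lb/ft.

K_a = tan²(45° − φ/2) = 0.2530.
P_a = ½ K_a γ H² = 0.5 × 0.2530 × 105.0 × 9.6² = 1224 lb/ft.

1220 lb/ft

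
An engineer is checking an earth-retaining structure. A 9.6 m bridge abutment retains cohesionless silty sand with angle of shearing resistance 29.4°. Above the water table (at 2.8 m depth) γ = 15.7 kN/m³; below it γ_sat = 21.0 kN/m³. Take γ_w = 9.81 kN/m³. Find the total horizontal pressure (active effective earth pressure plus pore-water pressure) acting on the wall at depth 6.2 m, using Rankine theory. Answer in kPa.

61.4 kPa

K_a = (1 − sin φ)/(1 + sin φ) = 0.3415.
γ' = 21.0 − 9.81 = 11.19 kN/m³.
Effective vertical stress at 6.2 m: σ'_v = 15.7×2.8 + 11.19×3.40 = 82.01 kPa.
σ'_h = K_a σ'_v = 0.3415 × 82.01 = 28.00 kPa; u = γ_w × 3.40 = 33.35 kPa.
Total σ_h = 28.00 + 33.35 = 61.36 kPa.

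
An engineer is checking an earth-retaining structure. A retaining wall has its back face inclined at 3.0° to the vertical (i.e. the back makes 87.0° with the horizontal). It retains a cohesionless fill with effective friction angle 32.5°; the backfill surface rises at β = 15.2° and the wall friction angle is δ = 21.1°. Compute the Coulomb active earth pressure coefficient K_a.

K_a = sin²(α+φ) / [sin²α · sin(α−δ) · (1 + √{sin(φ+δ)sin(φ−β) / (sin(α−δ)sin(α+β))})²].
With α = 87.0°, φ = 32.5°, δ = 21.1°, β = 15.2°: K_a = 0.3611.

0.361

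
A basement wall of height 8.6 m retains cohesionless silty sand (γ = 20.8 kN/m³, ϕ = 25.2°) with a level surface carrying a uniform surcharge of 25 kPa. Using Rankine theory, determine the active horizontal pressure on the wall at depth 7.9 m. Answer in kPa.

K_a = (1 − sin φ)/(1 + sin φ) = 0.4027.
σ_v = γz + q = 20.8 × 7.9 + 25 = 189.3 kPa.
σ_h = K_a σ_v = 0.4027 × 189.3 = 76.25 kPa.

76.2 kPa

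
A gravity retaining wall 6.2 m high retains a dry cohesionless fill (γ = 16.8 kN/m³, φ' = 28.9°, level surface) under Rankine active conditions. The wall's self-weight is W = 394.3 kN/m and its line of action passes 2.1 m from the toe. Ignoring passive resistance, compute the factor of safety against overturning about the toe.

K_a = tan²(45° − 28.9°/2) = 0.3484.
P_a = ½K_aγH² = 0.5×0.3484×16.8×6.2² = 112.5 kN/m, acting at H/3 = 2.067 m above the base.
Overturning moment M_o = P_a × H/3 = 112.5 × 2.067 = 232.5.
Resisting moment M_r = W × 2.1 = 394.3 × 2.1 = 828.0.
FS_overturning = M_r/M_o = 828.0/232.5 = 3.562.

3.56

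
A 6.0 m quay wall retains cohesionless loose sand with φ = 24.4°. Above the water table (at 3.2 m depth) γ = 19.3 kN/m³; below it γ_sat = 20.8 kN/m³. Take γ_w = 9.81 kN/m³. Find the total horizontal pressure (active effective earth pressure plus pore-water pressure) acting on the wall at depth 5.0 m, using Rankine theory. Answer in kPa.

K_a = (1 − sin φ)/(1 + sin φ) = 0.4153.
γ' = 20.8 − 9.81 = 10.99 kN/m³.
Effective vertical stress at 5.0 m: σ'_v = 19.3×3.2 + 10.99×1.80 = 81.54 kPa.
σ'_h = K_a σ'_v = 0.4153 × 81.54 = 33.87 kPa; u = γ_w × 1.80 = 17.66 kPa.
Total σ_h = 33.87 + 17.66 = 51.52 kPa.

51.5 kPa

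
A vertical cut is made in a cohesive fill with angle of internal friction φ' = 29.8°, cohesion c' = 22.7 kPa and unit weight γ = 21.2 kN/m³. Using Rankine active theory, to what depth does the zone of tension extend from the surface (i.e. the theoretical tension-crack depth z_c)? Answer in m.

K_a = tan²(45° − 29.8°/2) = 0.3360; √K_a = 0.5797.
The active pressure is zero where K_a γ z = 2c√K_a, so z_c = 2c/(γ√K_a) = 2×22.7/(21.2×0.5797) = 3.694 m.

3.69 m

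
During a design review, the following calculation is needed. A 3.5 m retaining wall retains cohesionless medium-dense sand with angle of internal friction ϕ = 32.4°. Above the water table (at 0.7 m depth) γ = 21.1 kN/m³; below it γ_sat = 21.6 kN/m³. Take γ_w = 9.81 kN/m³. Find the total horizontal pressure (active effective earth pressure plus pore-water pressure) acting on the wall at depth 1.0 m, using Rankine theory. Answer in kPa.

8.48 kPa

K_a = (1 − sin φ)/(1 + sin φ) = 0.3022.
γ' = 21.6 − 9.81 = 11.79 kN/m³.
Effective vertical stress at 1.0 m: σ'_v = 21.1×0.7 + 11.79×0.300 = 18.31 kPa.
σ'_h = K_a σ'_v = 0.3022 × 18.31 = 5.533 kPa; u = γ_w × 0.300 = 2.943 kPa.
Total σ_h = 5.533 + 2.943 = 8.476 kPa.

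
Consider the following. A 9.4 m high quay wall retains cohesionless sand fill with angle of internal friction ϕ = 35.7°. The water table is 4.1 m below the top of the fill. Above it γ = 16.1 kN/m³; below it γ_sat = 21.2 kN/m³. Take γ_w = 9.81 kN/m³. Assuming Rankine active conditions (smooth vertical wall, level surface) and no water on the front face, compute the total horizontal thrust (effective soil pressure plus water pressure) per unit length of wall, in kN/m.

307 kN/m

K_a = tan²(45° − φ/2) = 0.2630.
γ' = 21.2 − 9.81 = 11.39 kN/m³. Depth below WT = 5.3 m.
σ'_h at WT = K_a γ d_w = 17.36 kPa; at base = 17.36 + K_a γ' × 5.3 = 33.24 kPa.
P₁ (0–4.1 m) = ½×17.36×4.1 = 35.59. P₂ (4.1–9.4 m) = ½(17.36+33.24)×5.3 = 134.1.
P_w = ½ γ_w h₂² = 0.5×9.81×5.3² = 137.8. Total = 35.59+134.1+137.8 = 307.4 kN/m.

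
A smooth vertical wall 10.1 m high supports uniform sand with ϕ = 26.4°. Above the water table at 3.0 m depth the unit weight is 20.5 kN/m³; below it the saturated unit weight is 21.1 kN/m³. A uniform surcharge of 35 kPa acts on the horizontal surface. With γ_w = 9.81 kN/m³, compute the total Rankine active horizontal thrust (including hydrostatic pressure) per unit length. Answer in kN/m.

K_a = tan²(45° − φ/2) = 0.3844.
γ' = 21.1 − 9.81 = 11.29 kN/m³. h₂ = H − d_w = 7.1 m.
σ'_h: at surface K_a·q = 13.46; at WT K_a(q+γd_w) = 37.10; at base K_a(q+γd_w+γ'h₂) = 67.91 kPa.
P₁ = ½(13.46+37.10)×3.0 = 75.83; P₂ = ½(37.10+67.91)×7.1 = 372.8; P_w = ½γ_w h₂² = 247.3.
Total = 75.83+372.8+247.3 = 695.9 kN/m.

696 kN/m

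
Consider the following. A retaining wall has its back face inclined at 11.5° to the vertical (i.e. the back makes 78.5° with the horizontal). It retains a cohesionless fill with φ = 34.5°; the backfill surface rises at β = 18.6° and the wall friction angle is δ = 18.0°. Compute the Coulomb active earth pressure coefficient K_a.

0.450

K_a = sin²(α+φ) / [sin²α · sin(α−δ) · (1 + √{sin(φ+δ)sin(φ−β) / (sin(α−δ)sin(α+β))})²].
With α = 78.5°, φ = 34.5°, δ = 18.0°, β = 18.6°: K_a = 0.4496.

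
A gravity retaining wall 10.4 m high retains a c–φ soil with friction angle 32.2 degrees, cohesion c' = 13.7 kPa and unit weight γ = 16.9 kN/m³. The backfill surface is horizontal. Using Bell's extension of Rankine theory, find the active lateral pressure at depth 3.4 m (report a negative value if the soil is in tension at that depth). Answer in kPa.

K_a = (1 − sin φ)/(1 + sin φ) = 0.3047.
σ_a = K_a γ z − 2c√K_a = 0.3047×16.9×3.4 − 2×13.7×0.5520 = 2.385 kPa.

2.38 kPa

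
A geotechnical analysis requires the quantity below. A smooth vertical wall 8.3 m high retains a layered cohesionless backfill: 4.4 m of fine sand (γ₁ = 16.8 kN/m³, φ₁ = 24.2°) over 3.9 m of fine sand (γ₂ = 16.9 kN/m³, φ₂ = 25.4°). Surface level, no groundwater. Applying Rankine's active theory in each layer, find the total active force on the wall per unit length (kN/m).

K_a1 = tan²(45°−24.2°/2) = 0.4185; K_a2 = tan²(45°−25.4°/2) = 0.3996.
Layer 1: σ at base = K_a1 γ₁ h₁ = 30.94 kPa; P₁ = ½×30.94×4.4 = 68.06.
Layer 2: σ_v at top = γ₁h₁ = 73.92; σ_h top = K_a2×73.92 = 29.54; σ_h base = K_a2×(73.92+16.9×3.9) = 55.88.
P₂ = ½(29.54+55.88)×3.9 = 166.6. Total P_a = 68.06+166.6 = 234.6 kN/m.

235 kN/m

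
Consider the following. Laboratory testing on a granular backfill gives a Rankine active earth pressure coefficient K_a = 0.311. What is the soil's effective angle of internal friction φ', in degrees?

K_a = tan²(45° − φ/2) ⇒ 45° − φ/2 = arctan(√0.311) = 29.15°.
φ = 2(45° − 29.15°) = 31.71°.

31.7°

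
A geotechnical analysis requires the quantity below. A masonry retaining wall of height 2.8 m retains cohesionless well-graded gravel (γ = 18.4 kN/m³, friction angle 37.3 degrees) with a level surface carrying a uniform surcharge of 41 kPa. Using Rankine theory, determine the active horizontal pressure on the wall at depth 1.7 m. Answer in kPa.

K_a = (1 − sin φ)/(1 + sin φ) = 0.2453.
σ_v = γz + q = 18.4 × 1.7 + 41 = 72.28 kPa.
σ_h = K_a σ_v = 0.2453 × 72.28 = 17.73 kPa.

17.7 kPa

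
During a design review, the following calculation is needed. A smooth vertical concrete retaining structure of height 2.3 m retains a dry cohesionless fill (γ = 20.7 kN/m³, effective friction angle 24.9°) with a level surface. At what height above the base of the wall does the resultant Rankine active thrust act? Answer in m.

0.767 m

K_a = 0.4074.
The pressure distribution is triangular, so the resultant acts at H/3 above the base = 2.3/3 = 0.7667 m.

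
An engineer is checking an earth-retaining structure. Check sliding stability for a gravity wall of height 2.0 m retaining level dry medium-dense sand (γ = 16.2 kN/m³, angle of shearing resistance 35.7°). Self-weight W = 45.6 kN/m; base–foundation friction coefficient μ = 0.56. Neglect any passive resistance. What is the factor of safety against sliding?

3.00

K_a = tan²(45° − 35.7°/2) = 0.2630.
P_a = ½K_aγH² = 0.5×0.2630×16.2×2.0² = 8.521 kN/m, acting at H/3 = 0.6667 m above the base.
FS_sliding = μW / P_a = 0.56×45.6 / 8.521 = 2.997.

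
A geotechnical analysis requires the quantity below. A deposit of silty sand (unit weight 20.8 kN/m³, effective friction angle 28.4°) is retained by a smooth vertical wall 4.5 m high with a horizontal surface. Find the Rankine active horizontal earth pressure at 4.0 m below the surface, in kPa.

29.6 kPa

K_a = (1 − sin φ)/(1 + sin φ) = 0.3554.
σ_h = K_a γ z = 0.3554 × 20.8 × 4.0 = 29.57 kPa.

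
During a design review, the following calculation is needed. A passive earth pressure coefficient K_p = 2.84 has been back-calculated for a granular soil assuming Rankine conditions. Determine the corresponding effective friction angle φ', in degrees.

28.6°

K_p = (1+sin φ)/(1−sin φ) ⇒ sin φ = (K_p − 1)/(K_p + 1) = 0.4792.
φ = arcsin(0.4792) = 28.63°.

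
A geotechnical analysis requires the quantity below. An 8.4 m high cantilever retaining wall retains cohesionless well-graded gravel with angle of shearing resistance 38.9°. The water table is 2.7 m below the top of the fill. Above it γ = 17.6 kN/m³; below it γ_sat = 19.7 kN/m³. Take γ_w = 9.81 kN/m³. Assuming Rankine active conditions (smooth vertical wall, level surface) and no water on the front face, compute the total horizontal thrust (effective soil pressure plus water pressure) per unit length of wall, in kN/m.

273 kN/m

K_a = tan²(45° − φ/2) = 0.2285.
γ' = 19.7 − 9.81 = 9.890 kN/m³. Depth below WT = 5.7 m.
σ'_h at WT = K_a γ d_w = 10.86 kPa; at base = 10.86 + K_a γ' × 5.7 = 23.74 kPa.
P₁ (0–2.7 m) = ½×10.86×2.7 = 14.66. P₂ (2.7–8.4 m) = ½(10.86+23.74)×5.7 = 98.62.
P_w = ½ γ_w h₂² = 0.5×9.81×5.7² = 159.4. Total = 14.66+98.62+159.4 = 272.6 kN/m.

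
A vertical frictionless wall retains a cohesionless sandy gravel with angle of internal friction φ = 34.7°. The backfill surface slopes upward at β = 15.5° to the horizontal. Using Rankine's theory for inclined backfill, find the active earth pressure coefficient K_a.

K_a = cos β · (cos β − √(cos²β − cos²φ)) / (cos β + √(cos²β − cos²φ)).
cos β = 0.9636, cos φ = 0.8221, √(cos²β − cos²φ) = 0.5027.
K_a = 0.9636 × (0.9636 − 0.5027)/(0.9636 + 0.5027) = 0.3029.

0.303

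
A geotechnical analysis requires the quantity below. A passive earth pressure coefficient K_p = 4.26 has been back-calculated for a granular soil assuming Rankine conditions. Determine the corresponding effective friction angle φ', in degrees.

38.3°

K_p = (1+sin φ)/(1−sin φ) ⇒ sin φ = (K_p − 1)/(K_p + 1) = 0.6198.
φ = arcsin(0.6198) = 38.30°.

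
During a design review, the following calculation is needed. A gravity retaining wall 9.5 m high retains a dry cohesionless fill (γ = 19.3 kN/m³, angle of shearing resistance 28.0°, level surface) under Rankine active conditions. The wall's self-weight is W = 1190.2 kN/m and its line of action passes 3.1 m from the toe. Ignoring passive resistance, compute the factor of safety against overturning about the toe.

3.71

K_a = tan²(45° − 28.0°/2) = 0.3610.
P_a = ½K_aγH² = 0.5×0.3610×19.3×9.5² = 314.4 kN/m, acting at H/3 = 3.167 m above the base.
Overturning moment M_o = P_a × H/3 = 314.4 × 3.167 = 995.7.
Resisting moment M_r = W × 3.1 = 1190.2 × 3.1 = 3690.
FS_overturning = M_r/M_o = 3690/995.7 = 3.706.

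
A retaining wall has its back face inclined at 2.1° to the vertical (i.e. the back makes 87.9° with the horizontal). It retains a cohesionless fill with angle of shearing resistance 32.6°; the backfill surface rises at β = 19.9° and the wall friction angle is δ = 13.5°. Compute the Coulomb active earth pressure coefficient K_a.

K_a = sin²(α+φ) / [sin²α · sin(α−δ) · (1 + √{sin(φ+δ)sin(φ−β) / (sin(α−δ)sin(α+β))})²].
With α = 87.9°, φ = 32.6°, δ = 13.5°, β = 19.9°: K_a = 0.3852.

0.385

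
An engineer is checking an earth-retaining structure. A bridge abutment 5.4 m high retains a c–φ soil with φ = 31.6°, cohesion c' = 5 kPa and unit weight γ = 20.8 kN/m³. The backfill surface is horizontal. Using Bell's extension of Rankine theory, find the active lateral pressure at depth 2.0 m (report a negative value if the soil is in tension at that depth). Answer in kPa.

7.40 kPa

K_a = (1 − sin φ)/(1 + sin φ) = 0.3123.
σ_a = K_a γ z − 2c√K_a = 0.3123×20.8×2.0 − 2×5×0.5589 = 7.405 kPa.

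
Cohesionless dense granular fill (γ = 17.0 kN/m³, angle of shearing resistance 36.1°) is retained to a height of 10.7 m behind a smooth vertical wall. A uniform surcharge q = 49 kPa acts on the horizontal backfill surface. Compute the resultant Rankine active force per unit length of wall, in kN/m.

K_a = tan²(45° − φ/2) = 0.2585.
Soil triangle: ½ K_a γ H² = 0.5×0.2585×17.0×10.7² = 251.6 kN/m.
Surcharge rectangle: K_a q H = 0.2585×49×10.7 = 135.5 kN/m.
Total = 251.6 + 135.5 = 387.1 kN/m.

387 kN/m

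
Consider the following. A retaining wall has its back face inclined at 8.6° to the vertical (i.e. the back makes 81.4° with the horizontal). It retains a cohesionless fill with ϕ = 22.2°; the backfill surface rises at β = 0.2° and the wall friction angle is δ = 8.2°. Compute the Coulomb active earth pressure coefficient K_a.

0.482

K_a = sin²(α+φ) / [sin²α · sin(α−δ) · (1 + √{sin(φ+δ)sin(φ−β) / (sin(α−δ)sin(α+β))})²].
With α = 81.4°, φ = 22.2°, δ = 8.2°, β = 0.2°: K_a = 0.4818.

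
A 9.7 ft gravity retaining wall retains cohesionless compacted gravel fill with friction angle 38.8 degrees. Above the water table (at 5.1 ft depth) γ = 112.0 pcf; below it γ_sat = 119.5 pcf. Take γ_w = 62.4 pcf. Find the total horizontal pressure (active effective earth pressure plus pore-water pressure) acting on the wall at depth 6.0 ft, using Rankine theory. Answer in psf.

199 psf

K_a = (1 − sin φ)/(1 + sin φ) = 0.2296.
γ' = 119.5 − 62.4 = 57.10 pcf.
Effective vertical stress at 6.0 ft: σ'_v = 112.0×5.1 + 57.10×0.900 = 622.6 psf.
σ'_h = K_a σ'_v = 0.2296 × 622.6 = 142.9 psf; u = γ_w × 0.900 = 56.16 psf.
Total σ_h = 142.9 + 56.16 = 199.1 psf.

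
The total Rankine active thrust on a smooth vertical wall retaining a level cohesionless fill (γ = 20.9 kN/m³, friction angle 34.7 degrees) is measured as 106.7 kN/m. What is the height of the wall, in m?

6.10 m

K_a = 0.2745. P_a = ½ K_a γ H² ⇒ H = √(2P_a/(K_a γ)).
H = √(2×106.7/(0.2745×20.9)) = 6.099 m.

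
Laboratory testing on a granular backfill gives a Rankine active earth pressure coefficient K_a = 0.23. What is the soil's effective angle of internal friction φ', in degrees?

K_a = tan²(45° − φ/2) ⇒ 45° − φ/2 = arctan(√0.23) = 25.62°.
φ = 2(45° − 25.62°) = 38.76°.

38.8°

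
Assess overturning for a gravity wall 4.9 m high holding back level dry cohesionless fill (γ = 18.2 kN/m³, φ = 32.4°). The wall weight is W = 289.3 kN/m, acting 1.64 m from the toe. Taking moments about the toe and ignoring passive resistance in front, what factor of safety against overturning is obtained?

K_a = tan²(45° − 32.4°/2) = 0.3022.
P_a = ½K_aγH² = 0.5×0.3022×18.2×4.9² = 66.03 kN/m, acting at H/3 = 1.633 m above the base.
Overturning moment M_o = P_a × H/3 = 66.03 × 1.633 = 107.9.
Resisting moment M_r = W × 1.64 = 289.3 × 1.64 = 474.5.
FS_overturning = M_r/M_o = 474.5/107.9 = 4.399.

4.40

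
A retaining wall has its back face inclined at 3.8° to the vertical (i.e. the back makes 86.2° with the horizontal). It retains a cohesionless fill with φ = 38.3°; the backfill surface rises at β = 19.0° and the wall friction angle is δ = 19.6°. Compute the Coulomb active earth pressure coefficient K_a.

0.305

K_a = sin²(α+φ) / [sin²α · sin(α−δ) · (1 + √{sin(φ+δ)sin(φ−β) / (sin(α−δ)sin(α+β))})²].
With α = 86.2°, φ = 38.3°, δ = 19.6°, β = 19.0°: K_a = 0.3046.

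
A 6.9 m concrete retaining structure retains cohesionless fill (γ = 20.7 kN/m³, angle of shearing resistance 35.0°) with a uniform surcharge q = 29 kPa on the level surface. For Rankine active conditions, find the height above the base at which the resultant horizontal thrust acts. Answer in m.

2.63 m

K_a = 0.2710.
Triangular part P₁ = ½K_aγH² = 133.5 at H/3 = 2.300 m; rectangular part P₂ = K_a q H = 54.23 at H/2 = 3.450 m.
ȳ = (P₁·2.300 + P₂·3.450)/(P₁+P₂) = 2.632 m.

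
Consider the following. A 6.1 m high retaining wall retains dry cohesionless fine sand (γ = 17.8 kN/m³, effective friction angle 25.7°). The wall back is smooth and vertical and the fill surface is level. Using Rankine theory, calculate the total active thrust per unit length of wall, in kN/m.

K_a = tan²(45° − φ/2) = 0.3950.
P_a = ½ K_a γ H² = 0.5 × 0.3950 × 17.8 × 6.1² = 130.8 kN/m.

131 kN/m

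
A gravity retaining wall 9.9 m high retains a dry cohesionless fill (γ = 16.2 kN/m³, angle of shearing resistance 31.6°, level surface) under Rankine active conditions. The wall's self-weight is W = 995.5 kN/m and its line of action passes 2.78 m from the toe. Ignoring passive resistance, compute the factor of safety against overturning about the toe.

3.38

K_a = tan²(45° − 31.6°/2) = 0.3123.
P_a = ½K_aγH² = 0.5×0.3123×16.2×9.9² = 248.0 kN/m, acting at H/3 = 3.300 m above the base.
Overturning moment M_o = P_a × H/3 = 248.0 × 3.300 = 818.3.
Resisting moment M_r = W × 2.78 = 995.5 × 2.78 = 2767.
FS_overturning = M_r/M_o = 2767/818.3 = 3.382.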